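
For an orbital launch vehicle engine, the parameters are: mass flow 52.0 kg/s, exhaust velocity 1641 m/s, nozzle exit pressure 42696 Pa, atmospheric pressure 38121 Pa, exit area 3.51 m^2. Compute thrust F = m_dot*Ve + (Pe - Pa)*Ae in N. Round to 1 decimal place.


Step 1: Momentum thrust = m_dot * Ve = 52.0 * 1641 = 85332.0 N
Step 2: Pressure thrust = (Pe - Pa) * Ae = (42696 - 38121) * 3.51 = 16058.25 N
Step 3: Total thrust F = 85332.0 + 16058.25 = 101390.3 N

101390.3


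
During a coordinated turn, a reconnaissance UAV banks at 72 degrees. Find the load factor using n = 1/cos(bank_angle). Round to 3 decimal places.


Step 1: Convert 72 degrees to radians = 1.256637
Step 2: cos(72 deg) = 0.309017
Step 3: n = 1 / 0.309017 = 3.236

3.236


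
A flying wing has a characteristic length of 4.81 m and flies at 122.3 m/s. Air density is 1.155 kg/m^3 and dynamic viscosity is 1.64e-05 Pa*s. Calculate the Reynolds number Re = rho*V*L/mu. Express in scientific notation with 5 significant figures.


Step 1: Numerator = rho * V * L = 1.155 * 122.3 * 4.81 = 679.443765
Step 2: Re = 679.443765 / 1.64e-05
Step 3: Re = 4.1429e+07

4.1429e+07


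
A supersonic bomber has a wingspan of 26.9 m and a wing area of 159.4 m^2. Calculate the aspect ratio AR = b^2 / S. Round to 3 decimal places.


Step 1: b^2 = 26.9^2 = 723.61
Step 2: AR = 723.61 / 159.4 = 4.540

4.540


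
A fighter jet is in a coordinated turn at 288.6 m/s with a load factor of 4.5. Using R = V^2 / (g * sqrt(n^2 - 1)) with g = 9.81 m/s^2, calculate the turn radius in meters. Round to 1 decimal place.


Step 1: V^2 = 288.6^2 = 83289.96
Step 2: n^2 - 1 = 4.5^2 - 1 = 19.25
Step 3: sqrt(19.25) = 4.387482
Step 4: R = 83289.96 / (9.81 * 4.387482) = 1935.1 m

1935.1


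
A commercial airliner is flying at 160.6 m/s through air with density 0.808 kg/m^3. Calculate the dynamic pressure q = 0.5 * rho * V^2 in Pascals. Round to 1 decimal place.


Step 1: V^2 = 160.6^2 = 25792.36
Step 2: q = 0.5 * 0.808 * 25792.36
Step 3: q = 10420.1 Pa

10420.1


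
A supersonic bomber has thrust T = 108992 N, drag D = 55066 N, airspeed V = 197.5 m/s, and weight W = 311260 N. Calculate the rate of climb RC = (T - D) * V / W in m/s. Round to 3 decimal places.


Step 1: Excess thrust = T - D = 108992 - 55066 = 53926 N
Step 2: Excess power = 53926 * 197.5 = 10650385.0 W
Step 3: RC = 10650385.0 / 311260 = 34.217 m/s

34.217


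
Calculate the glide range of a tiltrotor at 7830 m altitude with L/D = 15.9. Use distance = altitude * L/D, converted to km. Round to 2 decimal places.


Step 1: Glide distance = altitude * L/D = 7830 * 15.9 = 124497.0 m
Step 2: Convert to km: 124497.0 / 1000 = 124.50 km

124.50


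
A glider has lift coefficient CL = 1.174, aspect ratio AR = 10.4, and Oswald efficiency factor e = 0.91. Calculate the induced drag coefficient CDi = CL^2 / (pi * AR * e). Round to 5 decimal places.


Step 1: CL^2 = 1.174^2 = 1.378276
Step 2: pi * AR * e = 3.14159 * 10.4 * 0.91 = 29.732033
Step 3: CDi = 1.378276 / 29.732033 = 0.04636

0.04636


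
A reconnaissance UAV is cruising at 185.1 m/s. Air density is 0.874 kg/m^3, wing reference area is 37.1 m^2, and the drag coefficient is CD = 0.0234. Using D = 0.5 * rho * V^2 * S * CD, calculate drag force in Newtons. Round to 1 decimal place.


Step 1: Dynamic pressure q = 0.5 * 0.874 * 185.1^2 = 14972.4984 Pa
Step 2: Drag D = q * S * CD = 14972.4984 * 37.1 * 0.0234
Step 3: D = 12998.2 N

12998.2


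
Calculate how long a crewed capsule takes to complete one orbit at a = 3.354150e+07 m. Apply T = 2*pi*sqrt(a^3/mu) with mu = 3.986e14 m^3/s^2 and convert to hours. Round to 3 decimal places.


Step 1: a^3 / mu = 3.773527e+22 / 3.986e14 = 9.466951e+07
Step 2: sqrt(9.466951e+07) = 9729.826 s
Step 3: T = 2*pi * 9729.826 = 61134.3 s
Step 4: T in hours = 61134.3 / 3600 = 16.982 hours

16.982


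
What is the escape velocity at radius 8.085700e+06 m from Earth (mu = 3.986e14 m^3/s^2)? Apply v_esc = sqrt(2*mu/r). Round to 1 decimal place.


Step 1: 2*mu/r = 2 * 3.986e14 / 8.085700e+06 = 98593813.77
Step 2: v_esc = sqrt(98593813.77) = 9929.4 m/s

9929.4


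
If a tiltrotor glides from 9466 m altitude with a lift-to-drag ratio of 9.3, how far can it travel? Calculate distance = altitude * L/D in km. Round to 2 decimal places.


Step 1: Glide distance = altitude * L/D = 9466 * 9.3 = 88033.8 m
Step 2: Convert to km: 88033.8 / 1000 = 88.03 km

88.03


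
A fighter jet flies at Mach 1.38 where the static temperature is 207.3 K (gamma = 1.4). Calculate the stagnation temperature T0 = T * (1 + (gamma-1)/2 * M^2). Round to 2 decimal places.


Step 1: (gamma-1)/2 = 0.2
Step 2: M^2 = 1.9044
Step 3: 1 + 0.2 * 1.9044 = 1.38088
Step 4: T0 = 207.3 * 1.38088 = 286.26 K

286.26


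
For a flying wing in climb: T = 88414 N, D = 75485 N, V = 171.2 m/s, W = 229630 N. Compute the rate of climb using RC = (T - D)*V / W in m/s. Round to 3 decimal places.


Step 1: Excess thrust = T - D = 88414 - 75485 = 12929 N
Step 2: Excess power = 12929 * 171.2 = 2213444.8 W
Step 3: RC = 2213444.8 / 229630 = 9.639 m/s

9.639


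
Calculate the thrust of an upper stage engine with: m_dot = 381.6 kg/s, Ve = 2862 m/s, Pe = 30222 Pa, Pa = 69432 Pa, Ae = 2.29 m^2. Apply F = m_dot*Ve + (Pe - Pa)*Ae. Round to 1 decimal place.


Step 1: Momentum thrust = m_dot * Ve = 381.6 * 2862 = 1092139.2 N
Step 2: Pressure thrust = (Pe - Pa) * Ae = (30222 - 69432) * 2.29 = -89790.90 N
Step 3: Total thrust F = 1092139.2 + -89790.90 = 1002348.3 N

1002348.3


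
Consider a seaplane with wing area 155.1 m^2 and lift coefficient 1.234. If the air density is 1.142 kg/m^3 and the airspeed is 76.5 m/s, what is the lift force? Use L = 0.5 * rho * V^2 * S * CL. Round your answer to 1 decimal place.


Step 1: Calculate dynamic pressure q = 0.5 * 1.142 * 76.5^2 = 0.5 * 1.142 * 5852.25 = 3341.6347 Pa
Step 2: Multiply by wing area and lift coefficient: L = 3341.6347 * 155.1 * 1.234
Step 3: L = 518287.5497 * 1.234 = 639566.8 N

639566.8


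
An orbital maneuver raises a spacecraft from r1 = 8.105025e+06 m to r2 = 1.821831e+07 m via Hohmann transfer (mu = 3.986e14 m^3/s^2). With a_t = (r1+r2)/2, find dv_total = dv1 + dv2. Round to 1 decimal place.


Step 1: Transfer semi-major axis a_t = (8.105025e+06 + 1.821831e+07) / 2 = 1.316167e+07 m
Step 2: v1 (circular at r1) = sqrt(mu/r1) = 7012.8 m/s
Step 3: v_t1 = sqrt(mu*(2/r1 - 1/a_t)) = 8250.69 m/s
Step 4: dv1 = |8250.69 - 7012.8| = 1237.89 m/s
Step 5: v2 (circular at r2) = 4677.51 m/s, v_t2 = 3670.59 m/s
Step 6: dv2 = |4677.51 - 3670.59| = 1006.91 m/s
Step 7: Total delta-v = 1237.89 + 1006.91 = 2244.8 m/s

2244.8


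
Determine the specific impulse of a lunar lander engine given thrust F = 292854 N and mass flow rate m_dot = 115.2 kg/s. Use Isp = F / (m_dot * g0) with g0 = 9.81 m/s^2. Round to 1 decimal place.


Step 1: m_dot * g0 = 115.2 * 9.81 = 1130.11
Step 2: Isp = 292854 / 1130.11 = 259.1 s

259.1


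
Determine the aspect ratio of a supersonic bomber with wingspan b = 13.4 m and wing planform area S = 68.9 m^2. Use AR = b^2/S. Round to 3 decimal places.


Step 1: b^2 = 13.4^2 = 179.56
Step 2: AR = 179.56 / 68.9 = 2.606

2.606


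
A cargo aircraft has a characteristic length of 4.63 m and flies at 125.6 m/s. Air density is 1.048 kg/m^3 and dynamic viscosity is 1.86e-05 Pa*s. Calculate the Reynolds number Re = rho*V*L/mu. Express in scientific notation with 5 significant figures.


Step 1: Numerator = rho * V * L = 1.048 * 125.6 * 4.63 = 609.441344
Step 2: Re = 609.441344 / 1.86e-05
Step 3: Re = 3.2766e+07

3.2766e+07


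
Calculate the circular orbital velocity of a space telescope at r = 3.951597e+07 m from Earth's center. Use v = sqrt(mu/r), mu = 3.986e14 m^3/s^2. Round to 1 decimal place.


Step 1: mu / r = 3.986e14 / 3.951597e+07 = 10087061.0034
Step 2: v = sqrt(10087061.0034) = 3176.0 m/s

3176.0


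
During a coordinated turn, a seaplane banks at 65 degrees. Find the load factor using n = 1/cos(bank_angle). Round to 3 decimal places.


Step 1: Convert 65 degrees to radians = 1.134464
Step 2: cos(65 deg) = 0.422618
Step 3: n = 1 / 0.422618 = 2.366

2.366


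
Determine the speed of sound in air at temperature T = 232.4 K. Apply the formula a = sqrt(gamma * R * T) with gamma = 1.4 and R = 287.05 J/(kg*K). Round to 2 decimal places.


Step 1: gamma * R * T = 1.4 * 287.05 * 232.4 = 93394.588
Step 2: a = sqrt(93394.588) = 305.61 m/s

305.61


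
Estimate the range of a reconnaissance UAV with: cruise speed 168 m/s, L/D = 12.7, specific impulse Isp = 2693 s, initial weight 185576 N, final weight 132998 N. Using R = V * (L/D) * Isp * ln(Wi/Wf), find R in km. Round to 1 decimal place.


Step 1: Coefficient = V * (L/D) * Isp = 168 * 12.7 * 2693 = 5745784.8 m
Step 2: Wi/Wf = 185576 / 132998 = 1.395329
Step 3: ln(1.395329) = 0.33313
Step 4: R = 5745784.8 * 0.33313 = 1914095.7 m = 1914.1 km

1914.1


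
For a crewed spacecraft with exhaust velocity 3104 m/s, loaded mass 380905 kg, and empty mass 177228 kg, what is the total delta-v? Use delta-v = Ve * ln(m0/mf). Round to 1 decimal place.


Step 1: Mass ratio m0/mf = 380905 / 177228 = 2.149237
Step 2: ln(2.149237) = 0.765113
Step 3: delta-v = 3104 * 0.765113 = 2374.9 m/s

2374.9


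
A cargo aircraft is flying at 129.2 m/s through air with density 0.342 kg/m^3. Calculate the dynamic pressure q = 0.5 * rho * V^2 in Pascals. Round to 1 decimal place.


Step 1: V^2 = 129.2^2 = 16692.64
Step 2: q = 0.5 * 0.342 * 16692.64
Step 3: q = 2854.4 Pa

2854.4


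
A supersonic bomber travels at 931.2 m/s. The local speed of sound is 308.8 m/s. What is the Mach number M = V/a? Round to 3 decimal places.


Step 1: M = V / a = 931.2 / 308.8
Step 2: M = 3.016

3.016


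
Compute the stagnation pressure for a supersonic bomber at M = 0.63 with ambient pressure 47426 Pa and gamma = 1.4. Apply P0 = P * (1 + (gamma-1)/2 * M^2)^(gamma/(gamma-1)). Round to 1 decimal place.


Step 1: (gamma-1)/2 * M^2 = 0.2 * 0.3969 = 0.07938
Step 2: 1 + 0.07938 = 1.07938
Step 3: Exponent gamma/(gamma-1) = 3.5
Step 4: P0 = 47426 * 1.07938^3.5 = 61962.2 Pa

61962.2


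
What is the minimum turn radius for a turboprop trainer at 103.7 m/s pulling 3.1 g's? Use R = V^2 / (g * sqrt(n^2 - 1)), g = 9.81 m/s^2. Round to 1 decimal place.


Step 1: V^2 = 103.7^2 = 10753.69
Step 2: n^2 - 1 = 3.1^2 - 1 = 8.61
Step 3: sqrt(8.61) = 2.93428
Step 4: R = 10753.69 / (9.81 * 2.93428) = 373.6 m

373.6


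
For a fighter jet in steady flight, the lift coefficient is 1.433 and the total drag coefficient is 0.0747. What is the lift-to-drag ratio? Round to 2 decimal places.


Step 1: L/D = CL / CD = 1.433 / 0.0747
Step 2: L/D = 19.18

19.18


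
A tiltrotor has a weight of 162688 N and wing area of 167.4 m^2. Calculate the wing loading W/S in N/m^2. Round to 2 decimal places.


Step 1: Wing loading = W / S = 162688 / 167.4
Step 2: Wing loading = 971.85 N/m^2

971.85


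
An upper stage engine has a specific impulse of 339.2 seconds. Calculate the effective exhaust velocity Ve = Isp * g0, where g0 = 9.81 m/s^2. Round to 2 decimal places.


Step 1: Ve = Isp * g0 = 339.2 * 9.81
Step 2: Ve = 3327.55 m/s

3327.55


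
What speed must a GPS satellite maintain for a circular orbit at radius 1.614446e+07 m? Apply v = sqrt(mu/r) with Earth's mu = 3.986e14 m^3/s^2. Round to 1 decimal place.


Step 1: mu / r = 3.986e14 / 1.614446e+07 = 24689583.9192
Step 2: v = sqrt(24689583.9192) = 4968.9 m/s

4968.9


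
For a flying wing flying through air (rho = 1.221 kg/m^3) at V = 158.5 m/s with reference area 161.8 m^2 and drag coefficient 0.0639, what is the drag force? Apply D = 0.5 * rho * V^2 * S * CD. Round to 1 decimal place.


Step 1: Dynamic pressure q = 0.5 * 1.221 * 158.5^2 = 15337.1336 Pa
Step 2: Drag D = q * S * CD = 15337.1336 * 161.8 * 0.0639
Step 3: D = 158570.9 N

158570.9


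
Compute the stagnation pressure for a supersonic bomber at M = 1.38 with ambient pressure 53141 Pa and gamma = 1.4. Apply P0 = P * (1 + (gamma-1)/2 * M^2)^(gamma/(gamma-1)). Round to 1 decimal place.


Step 1: (gamma-1)/2 * M^2 = 0.2 * 1.9044 = 0.38088
Step 2: 1 + 0.38088 = 1.38088
Step 3: Exponent gamma/(gamma-1) = 3.5
Step 4: P0 = 53141 * 1.38088^3.5 = 164427.9 Pa

164427.9


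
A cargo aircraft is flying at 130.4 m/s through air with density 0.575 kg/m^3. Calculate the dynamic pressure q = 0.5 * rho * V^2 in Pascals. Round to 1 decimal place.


Step 1: V^2 = 130.4^2 = 17004.16
Step 2: q = 0.5 * 0.575 * 17004.16
Step 3: q = 4888.7 Pa

4888.7


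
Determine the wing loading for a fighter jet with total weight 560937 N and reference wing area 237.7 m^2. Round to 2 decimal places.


Step 1: Wing loading = W / S = 560937 / 237.7
Step 2: Wing loading = 2359.85 N/m^2

2359.85


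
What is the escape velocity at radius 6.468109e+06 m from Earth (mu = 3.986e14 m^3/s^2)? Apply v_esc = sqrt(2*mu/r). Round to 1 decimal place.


Step 1: 2*mu/r = 2 * 3.986e14 / 6.468109e+06 = 123250860.4911
Step 2: v_esc = sqrt(123250860.4911) = 11101.8 m/s

11101.8


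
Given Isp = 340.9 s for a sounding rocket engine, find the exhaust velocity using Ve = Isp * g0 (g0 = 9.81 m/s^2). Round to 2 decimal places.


Step 1: Ve = Isp * g0 = 340.9 * 9.81
Step 2: Ve = 3344.23 m/s

3344.23


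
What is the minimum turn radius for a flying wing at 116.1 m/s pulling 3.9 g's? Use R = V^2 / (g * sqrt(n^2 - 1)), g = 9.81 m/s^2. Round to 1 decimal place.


Step 1: V^2 = 116.1^2 = 13479.21
Step 2: n^2 - 1 = 3.9^2 - 1 = 14.21
Step 3: sqrt(14.21) = 3.769615
Step 4: R = 13479.21 / (9.81 * 3.769615) = 364.5 m

364.5


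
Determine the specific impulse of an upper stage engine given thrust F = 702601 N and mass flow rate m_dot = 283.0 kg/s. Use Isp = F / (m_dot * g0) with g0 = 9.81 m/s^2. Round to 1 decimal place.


Step 1: m_dot * g0 = 283.0 * 9.81 = 2776.23
Step 2: Isp = 702601 / 2776.23 = 253.1 s

253.1


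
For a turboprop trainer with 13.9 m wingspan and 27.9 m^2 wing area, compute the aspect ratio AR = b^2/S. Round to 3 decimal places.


Step 1: b^2 = 13.9^2 = 193.21
Step 2: AR = 193.21 / 27.9 = 6.925

6.925


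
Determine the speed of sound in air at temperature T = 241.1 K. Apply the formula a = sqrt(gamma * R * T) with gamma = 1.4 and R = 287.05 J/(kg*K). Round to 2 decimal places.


Step 1: gamma * R * T = 1.4 * 287.05 * 241.1 = 96890.857
Step 2: a = sqrt(96890.857) = 311.27 m/s

311.27


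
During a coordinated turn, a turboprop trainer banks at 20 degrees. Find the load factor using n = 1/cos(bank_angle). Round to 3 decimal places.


Step 1: Convert 20 degrees to radians = 0.349066
Step 2: cos(20 deg) = 0.939693
Step 3: n = 1 / 0.939693 = 1.064

1.064


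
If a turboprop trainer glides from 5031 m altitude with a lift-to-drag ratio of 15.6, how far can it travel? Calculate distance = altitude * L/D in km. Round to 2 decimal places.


Step 1: Glide distance = altitude * L/D = 5031 * 15.6 = 78483.6 m
Step 2: Convert to km: 78483.6 / 1000 = 78.48 km

78.48


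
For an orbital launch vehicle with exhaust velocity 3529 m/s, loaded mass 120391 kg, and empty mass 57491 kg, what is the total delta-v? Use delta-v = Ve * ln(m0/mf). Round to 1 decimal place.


Step 1: Mass ratio m0/mf = 120391 / 57491 = 2.094084
Step 2: ln(2.094084) = 0.739116
Step 3: delta-v = 3529 * 0.739116 = 2608.3 m/s

2608.3


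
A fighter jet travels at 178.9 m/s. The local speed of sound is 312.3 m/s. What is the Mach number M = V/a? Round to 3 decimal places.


Step 1: M = V / a = 178.9 / 312.3
Step 2: M = 0.573

0.573


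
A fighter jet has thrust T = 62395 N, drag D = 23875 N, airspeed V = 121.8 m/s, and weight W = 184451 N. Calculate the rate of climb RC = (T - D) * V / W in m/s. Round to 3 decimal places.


Step 1: Excess thrust = T - D = 62395 - 23875 = 38520 N
Step 2: Excess power = 38520 * 121.8 = 4691736.0 W
Step 3: RC = 4691736.0 / 184451 = 25.436 m/s

25.436


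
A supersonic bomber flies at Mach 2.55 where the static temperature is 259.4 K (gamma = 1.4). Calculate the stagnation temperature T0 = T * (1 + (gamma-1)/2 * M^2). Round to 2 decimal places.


Step 1: (gamma-1)/2 = 0.2
Step 2: M^2 = 6.5025
Step 3: 1 + 0.2 * 6.5025 = 2.3005
Step 4: T0 = 259.4 * 2.3005 = 596.75 K

596.75


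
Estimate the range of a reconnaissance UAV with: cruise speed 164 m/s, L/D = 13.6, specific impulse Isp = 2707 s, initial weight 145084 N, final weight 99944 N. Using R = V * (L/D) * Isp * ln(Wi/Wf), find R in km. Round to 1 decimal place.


Step 1: Coefficient = V * (L/D) * Isp = 164 * 13.6 * 2707 = 6037692.8 m
Step 2: Wi/Wf = 145084 / 99944 = 1.451653
Step 3: ln(1.451653) = 0.372703
Step 4: R = 6037692.8 * 0.372703 = 2250265.3 m = 2250.3 km

2250.3


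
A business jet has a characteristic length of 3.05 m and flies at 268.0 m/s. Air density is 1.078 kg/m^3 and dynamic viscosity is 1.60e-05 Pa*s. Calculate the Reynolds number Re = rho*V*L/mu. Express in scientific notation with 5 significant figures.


Step 1: Numerator = rho * V * L = 1.078 * 268.0 * 3.05 = 881.1572
Step 2: Re = 881.1572 / 1.60e-05
Step 3: Re = 5.5072e+07

5.5072e+07


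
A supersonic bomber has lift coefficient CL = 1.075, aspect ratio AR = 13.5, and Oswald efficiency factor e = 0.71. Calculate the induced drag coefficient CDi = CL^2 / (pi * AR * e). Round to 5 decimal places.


Step 1: CL^2 = 1.075^2 = 1.155625
Step 2: pi * AR * e = 3.14159 * 13.5 * 0.71 = 30.112166
Step 3: CDi = 1.155625 / 30.112166 = 0.03838

0.03838


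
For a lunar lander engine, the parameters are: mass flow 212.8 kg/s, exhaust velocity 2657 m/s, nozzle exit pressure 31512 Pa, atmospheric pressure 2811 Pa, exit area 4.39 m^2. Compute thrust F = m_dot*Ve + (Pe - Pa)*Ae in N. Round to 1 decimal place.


Step 1: Momentum thrust = m_dot * Ve = 212.8 * 2657 = 565409.6 N
Step 2: Pressure thrust = (Pe - Pa) * Ae = (31512 - 2811) * 4.39 = 125997.39 N
Step 3: Total thrust F = 565409.6 + 125997.39 = 691407.0 N

691407.0


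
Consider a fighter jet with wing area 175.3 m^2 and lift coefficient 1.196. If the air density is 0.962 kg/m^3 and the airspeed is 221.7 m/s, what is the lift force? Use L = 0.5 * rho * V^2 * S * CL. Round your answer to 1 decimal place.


Step 1: Calculate dynamic pressure q = 0.5 * 0.962 * 221.7^2 = 0.5 * 0.962 * 49150.89 = 23641.5781 Pa
Step 2: Multiply by wing area and lift coefficient: L = 23641.5781 * 175.3 * 1.196
Step 3: L = 4144368.6392 * 1.196 = 4956664.9 N

4956664.9


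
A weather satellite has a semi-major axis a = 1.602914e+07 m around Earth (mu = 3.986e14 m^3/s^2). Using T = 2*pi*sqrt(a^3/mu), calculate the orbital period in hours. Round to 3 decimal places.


Step 1: a^3 / mu = 4.118420e+21 / 3.986e14 = 1.033221e+07
Step 2: sqrt(1.033221e+07) = 3214.3761 s
Step 3: T = 2*pi * 3214.3761 = 20196.52 s
Step 4: T in hours = 20196.52 / 3600 = 5.610 hours

5.610


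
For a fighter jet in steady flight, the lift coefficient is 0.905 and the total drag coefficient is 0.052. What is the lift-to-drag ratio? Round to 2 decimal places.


Step 1: L/D = CL / CD = 0.905 / 0.052
Step 2: L/D = 17.40

17.40


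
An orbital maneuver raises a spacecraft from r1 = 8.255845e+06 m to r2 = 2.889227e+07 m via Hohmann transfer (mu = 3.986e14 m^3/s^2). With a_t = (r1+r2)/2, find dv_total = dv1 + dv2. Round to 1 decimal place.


Step 1: Transfer semi-major axis a_t = (8.255845e+06 + 2.889227e+07) / 2 = 1.857406e+07 m
Step 2: v1 (circular at r1) = sqrt(mu/r1) = 6948.45 m/s
Step 3: v_t1 = sqrt(mu*(2/r1 - 1/a_t)) = 8666.13 m/s
Step 4: dv1 = |8666.13 - 6948.45| = 1717.68 m/s
Step 5: v2 (circular at r2) = 3714.31 m/s, v_t2 = 2476.31 m/s
Step 6: dv2 = |3714.31 - 2476.31| = 1238.0 m/s
Step 7: Total delta-v = 1717.68 + 1238.0 = 2955.7 m/s

2955.7


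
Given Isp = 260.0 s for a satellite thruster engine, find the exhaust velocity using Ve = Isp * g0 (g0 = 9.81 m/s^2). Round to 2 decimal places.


Step 1: Ve = Isp * g0 = 260.0 * 9.81
Step 2: Ve = 2550.60 m/s

2550.60


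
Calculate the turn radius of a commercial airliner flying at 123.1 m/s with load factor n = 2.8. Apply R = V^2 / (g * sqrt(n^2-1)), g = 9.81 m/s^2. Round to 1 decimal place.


Step 1: V^2 = 123.1^2 = 15153.61
Step 2: n^2 - 1 = 2.8^2 - 1 = 6.84
Step 3: sqrt(6.84) = 2.615339
Step 4: R = 15153.61 / (9.81 * 2.615339) = 590.6 m

590.6


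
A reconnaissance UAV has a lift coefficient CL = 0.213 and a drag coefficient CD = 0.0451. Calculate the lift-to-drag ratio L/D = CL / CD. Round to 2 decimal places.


Step 1: L/D = CL / CD = 0.213 / 0.0451
Step 2: L/D = 4.72

4.72


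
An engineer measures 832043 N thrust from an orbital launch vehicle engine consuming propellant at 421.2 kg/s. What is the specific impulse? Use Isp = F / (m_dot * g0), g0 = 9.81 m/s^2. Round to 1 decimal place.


Step 1: m_dot * g0 = 421.2 * 9.81 = 4131.97
Step 2: Isp = 832043 / 4131.97 = 201.4 s

201.4


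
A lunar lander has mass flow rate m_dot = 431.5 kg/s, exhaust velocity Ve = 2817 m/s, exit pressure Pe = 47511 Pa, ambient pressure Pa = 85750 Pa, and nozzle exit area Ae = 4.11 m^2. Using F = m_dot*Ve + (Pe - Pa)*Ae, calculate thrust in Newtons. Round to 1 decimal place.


Step 1: Momentum thrust = m_dot * Ve = 431.5 * 2817 = 1215535.5 N
Step 2: Pressure thrust = (Pe - Pa) * Ae = (47511 - 85750) * 4.11 = -157162.29 N
Step 3: Total thrust F = 1215535.5 + -157162.29 = 1058373.2 N

1058373.2


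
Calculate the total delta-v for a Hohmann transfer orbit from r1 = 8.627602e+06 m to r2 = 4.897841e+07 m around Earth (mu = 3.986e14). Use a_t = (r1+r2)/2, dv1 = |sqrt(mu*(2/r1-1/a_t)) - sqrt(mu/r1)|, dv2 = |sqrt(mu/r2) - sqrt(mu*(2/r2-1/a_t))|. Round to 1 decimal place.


Step 1: Transfer semi-major axis a_t = (8.627602e+06 + 4.897841e+07) / 2 = 2.880301e+07 m
Step 2: v1 (circular at r1) = sqrt(mu/r1) = 6797.1 m/s
Step 3: v_t1 = sqrt(mu*(2/r1 - 1/a_t)) = 8863.54 m/s
Step 4: dv1 = |8863.54 - 6797.1| = 2066.44 m/s
Step 5: v2 (circular at r2) = 2852.77 m/s, v_t2 = 1561.32 m/s
Step 6: dv2 = |2852.77 - 1561.32| = 1291.45 m/s
Step 7: Total delta-v = 2066.44 + 1291.45 = 3357.9 m/s

3357.9


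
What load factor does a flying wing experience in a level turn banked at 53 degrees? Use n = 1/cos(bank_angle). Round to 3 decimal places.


Step 1: Convert 53 degrees to radians = 0.925025
Step 2: cos(53 deg) = 0.601815
Step 3: n = 1 / 0.601815 = 1.662

1.662


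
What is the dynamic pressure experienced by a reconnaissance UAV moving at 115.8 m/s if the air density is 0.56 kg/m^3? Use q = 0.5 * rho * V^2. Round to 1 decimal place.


Step 1: V^2 = 115.8^2 = 13409.64
Step 2: q = 0.5 * 0.56 * 13409.64
Step 3: q = 3754.7 Pa

3754.7


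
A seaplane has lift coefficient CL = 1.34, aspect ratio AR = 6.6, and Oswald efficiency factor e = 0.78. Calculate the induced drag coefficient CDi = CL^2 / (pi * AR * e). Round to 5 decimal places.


Step 1: CL^2 = 1.34^2 = 1.7956
Step 2: pi * AR * e = 3.14159 * 6.6 * 0.78 = 16.172919
Step 3: CDi = 1.7956 / 16.172919 = 0.11103

0.11103


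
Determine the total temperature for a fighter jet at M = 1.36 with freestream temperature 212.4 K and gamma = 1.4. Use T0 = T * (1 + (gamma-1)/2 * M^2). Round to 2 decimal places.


Step 1: (gamma-1)/2 = 0.2
Step 2: M^2 = 1.8496
Step 3: 1 + 0.2 * 1.8496 = 1.36992
Step 4: T0 = 212.4 * 1.36992 = 290.97 K

290.97


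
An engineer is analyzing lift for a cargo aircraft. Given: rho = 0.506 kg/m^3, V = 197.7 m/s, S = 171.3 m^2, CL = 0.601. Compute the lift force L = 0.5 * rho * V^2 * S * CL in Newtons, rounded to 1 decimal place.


Step 1: Calculate dynamic pressure q = 0.5 * 0.506 * 197.7^2 = 0.5 * 0.506 * 39085.29 = 9888.5784 Pa
Step 2: Multiply by wing area and lift coefficient: L = 9888.5784 * 171.3 * 0.601
Step 3: L = 1693913.4748 * 0.601 = 1018042.0 N

1018042.0


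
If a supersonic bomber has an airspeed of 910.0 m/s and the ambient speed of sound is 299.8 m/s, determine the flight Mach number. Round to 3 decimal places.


Step 1: M = V / a = 910.0 / 299.8
Step 2: M = 3.035

3.035


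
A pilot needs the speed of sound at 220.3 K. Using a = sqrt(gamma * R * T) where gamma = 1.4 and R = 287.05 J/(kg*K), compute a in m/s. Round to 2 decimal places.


Step 1: gamma * R * T = 1.4 * 287.05 * 220.3 = 88531.961
Step 2: a = sqrt(88531.961) = 297.54 m/s

297.54


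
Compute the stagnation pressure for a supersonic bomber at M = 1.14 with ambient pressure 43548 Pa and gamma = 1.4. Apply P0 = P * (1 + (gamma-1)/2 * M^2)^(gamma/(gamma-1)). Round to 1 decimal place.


Step 1: (gamma-1)/2 * M^2 = 0.2 * 1.2996 = 0.25992
Step 2: 1 + 0.25992 = 1.25992
Step 3: Exponent gamma/(gamma-1) = 3.5
Step 4: P0 = 43548 * 1.25992^3.5 = 97761.7 Pa

97761.7


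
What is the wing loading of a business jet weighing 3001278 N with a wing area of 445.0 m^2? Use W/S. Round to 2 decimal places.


Step 1: Wing loading = W / S = 3001278 / 445.0
Step 2: Wing loading = 6744.44 N/m^2

6744.44


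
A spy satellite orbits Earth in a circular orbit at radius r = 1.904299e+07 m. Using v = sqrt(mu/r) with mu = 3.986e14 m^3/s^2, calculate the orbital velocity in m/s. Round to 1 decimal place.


Step 1: mu / r = 3.986e14 / 1.904299e+07 = 20931586.8989
Step 2: v = sqrt(20931586.8989) = 4575.1 m/s

4575.1


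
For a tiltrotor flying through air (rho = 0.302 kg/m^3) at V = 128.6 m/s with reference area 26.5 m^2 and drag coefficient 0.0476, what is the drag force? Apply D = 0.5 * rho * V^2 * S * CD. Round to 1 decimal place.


Step 1: Dynamic pressure q = 0.5 * 0.302 * 128.6^2 = 2497.232 Pa
Step 2: Drag D = q * S * CD = 2497.232 * 26.5 * 0.0476
Step 3: D = 3150.0 N

3150.0


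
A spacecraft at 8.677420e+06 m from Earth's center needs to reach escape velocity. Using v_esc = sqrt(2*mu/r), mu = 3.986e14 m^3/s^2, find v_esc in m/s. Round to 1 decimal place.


Step 1: 2*mu/r = 2 * 3.986e14 / 8.677420e+06 = 91870625.1397
Step 2: v_esc = sqrt(91870625.1397) = 9584.9 m/s

9584.9


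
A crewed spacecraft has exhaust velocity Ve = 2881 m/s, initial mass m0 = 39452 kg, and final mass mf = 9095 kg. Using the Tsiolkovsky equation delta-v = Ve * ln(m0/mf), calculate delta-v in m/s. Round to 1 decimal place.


Step 1: Mass ratio m0/mf = 39452 / 9095 = 4.337768
Step 2: ln(4.337768) = 1.46736
Step 3: delta-v = 2881 * 1.46736 = 4227.5 m/s

4227.5


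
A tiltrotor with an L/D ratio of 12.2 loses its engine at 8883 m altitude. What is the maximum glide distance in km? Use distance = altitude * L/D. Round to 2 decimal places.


Step 1: Glide distance = altitude * L/D = 8883 * 12.2 = 108372.6 m
Step 2: Convert to km: 108372.6 / 1000 = 108.37 km

108.37


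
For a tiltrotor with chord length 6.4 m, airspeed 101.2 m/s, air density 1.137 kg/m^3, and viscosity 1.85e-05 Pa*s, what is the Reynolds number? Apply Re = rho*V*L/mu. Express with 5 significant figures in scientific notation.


Step 1: Numerator = rho * V * L = 1.137 * 101.2 * 6.4 = 736.41216
Step 2: Re = 736.41216 / 1.85e-05
Step 3: Re = 3.9806e+07

3.9806e+07


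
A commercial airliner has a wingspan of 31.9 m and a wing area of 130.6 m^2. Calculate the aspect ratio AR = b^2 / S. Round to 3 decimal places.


Step 1: b^2 = 31.9^2 = 1017.61
Step 2: AR = 1017.61 / 130.6 = 7.792

7.792


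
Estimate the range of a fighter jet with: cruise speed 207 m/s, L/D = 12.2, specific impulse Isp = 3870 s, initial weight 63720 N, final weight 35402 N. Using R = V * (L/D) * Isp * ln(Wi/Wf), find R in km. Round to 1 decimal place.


Step 1: Coefficient = V * (L/D) * Isp = 207 * 12.2 * 3870 = 9773298.0 m
Step 2: Wi/Wf = 63720 / 35402 = 1.799898
Step 3: ln(1.799898) = 0.58773
Step 4: R = 9773298.0 * 0.58773 = 5744062.1 m = 5744.1 km

5744.1


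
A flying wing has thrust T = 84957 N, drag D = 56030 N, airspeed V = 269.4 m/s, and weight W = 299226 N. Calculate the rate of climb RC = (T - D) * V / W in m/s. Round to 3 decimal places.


Step 1: Excess thrust = T - D = 84957 - 56030 = 28927 N
Step 2: Excess power = 28927 * 269.4 = 7792933.8 W
Step 3: RC = 7792933.8 / 299226 = 26.044 m/s

26.044


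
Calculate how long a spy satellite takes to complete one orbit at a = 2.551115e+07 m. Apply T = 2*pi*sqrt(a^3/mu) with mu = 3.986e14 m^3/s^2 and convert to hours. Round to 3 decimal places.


Step 1: a^3 / mu = 1.660314e+22 / 3.986e14 = 4.165363e+07
Step 2: sqrt(4.165363e+07) = 6453.962 s
Step 3: T = 2*pi * 6453.962 = 40551.44 s
Step 4: T in hours = 40551.44 / 3600 = 11.264 hours

11.264


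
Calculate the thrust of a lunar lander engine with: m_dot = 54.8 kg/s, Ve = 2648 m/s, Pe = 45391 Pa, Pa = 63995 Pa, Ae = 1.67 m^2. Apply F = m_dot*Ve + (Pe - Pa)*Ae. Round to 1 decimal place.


Step 1: Momentum thrust = m_dot * Ve = 54.8 * 2648 = 145110.4 N
Step 2: Pressure thrust = (Pe - Pa) * Ae = (45391 - 63995) * 1.67 = -31068.68 N
Step 3: Total thrust F = 145110.4 + -31068.68 = 114041.7 N

114041.7


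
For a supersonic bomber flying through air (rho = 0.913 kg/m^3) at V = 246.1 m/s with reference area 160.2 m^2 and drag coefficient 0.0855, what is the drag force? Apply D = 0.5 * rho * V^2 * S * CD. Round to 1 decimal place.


Step 1: Dynamic pressure q = 0.5 * 0.913 * 246.1^2 = 27648.0184 Pa
Step 2: Drag D = q * S * CD = 27648.0184 * 160.2 * 0.0855
Step 3: D = 378697.7 N

378697.7


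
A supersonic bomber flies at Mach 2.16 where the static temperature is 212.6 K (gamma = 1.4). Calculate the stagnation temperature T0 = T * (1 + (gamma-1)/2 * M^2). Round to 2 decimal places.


Step 1: (gamma-1)/2 = 0.2
Step 2: M^2 = 4.6656
Step 3: 1 + 0.2 * 4.6656 = 1.93312
Step 4: T0 = 212.6 * 1.93312 = 410.98 K

410.98


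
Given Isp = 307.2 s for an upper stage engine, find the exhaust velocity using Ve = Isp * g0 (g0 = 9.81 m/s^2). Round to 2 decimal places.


Step 1: Ve = Isp * g0 = 307.2 * 9.81
Step 2: Ve = 3013.63 m/s

3013.63


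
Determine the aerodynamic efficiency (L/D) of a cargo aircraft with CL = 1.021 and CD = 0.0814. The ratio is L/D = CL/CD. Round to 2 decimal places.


Step 1: L/D = CL / CD = 1.021 / 0.0814
Step 2: L/D = 12.54

12.54


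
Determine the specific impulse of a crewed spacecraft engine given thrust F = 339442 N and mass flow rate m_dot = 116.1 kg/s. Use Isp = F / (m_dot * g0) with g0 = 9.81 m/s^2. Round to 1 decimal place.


Step 1: m_dot * g0 = 116.1 * 9.81 = 1138.94
Step 2: Isp = 339442 / 1138.94 = 298.0 s

298.0


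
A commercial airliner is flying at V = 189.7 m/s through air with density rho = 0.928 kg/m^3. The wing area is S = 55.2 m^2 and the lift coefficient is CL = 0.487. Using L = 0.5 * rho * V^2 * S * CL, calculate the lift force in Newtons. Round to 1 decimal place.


Step 1: Calculate dynamic pressure q = 0.5 * 0.928 * 189.7^2 = 0.5 * 0.928 * 35986.09 = 16697.5458 Pa
Step 2: Multiply by wing area and lift coefficient: L = 16697.5458 * 55.2 * 0.487
Step 3: L = 921704.526 * 0.487 = 448870.1 N

448870.1


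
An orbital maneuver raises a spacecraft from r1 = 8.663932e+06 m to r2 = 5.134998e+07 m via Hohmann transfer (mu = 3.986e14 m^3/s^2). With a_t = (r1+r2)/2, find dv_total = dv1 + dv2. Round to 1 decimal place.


Step 1: Transfer semi-major axis a_t = (8.663932e+06 + 5.134998e+07) / 2 = 3.000696e+07 m
Step 2: v1 (circular at r1) = sqrt(mu/r1) = 6782.83 m/s
Step 3: v_t1 = sqrt(mu*(2/r1 - 1/a_t)) = 8873.0 m/s
Step 4: dv1 = |8873.0 - 6782.83| = 2090.16 m/s
Step 5: v2 (circular at r2) = 2786.11 m/s, v_t2 = 1497.08 m/s
Step 6: dv2 = |2786.11 - 1497.08| = 1289.03 m/s
Step 7: Total delta-v = 2090.16 + 1289.03 = 3379.2 m/s

3379.2


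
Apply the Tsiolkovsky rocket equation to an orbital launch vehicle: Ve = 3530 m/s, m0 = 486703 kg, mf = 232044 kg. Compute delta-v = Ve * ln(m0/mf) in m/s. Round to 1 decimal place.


Step 1: Mass ratio m0/mf = 486703 / 232044 = 2.09746
Step 2: ln(2.09746) = 0.740727
Step 3: delta-v = 3530 * 0.740727 = 2614.8 m/s

2614.8


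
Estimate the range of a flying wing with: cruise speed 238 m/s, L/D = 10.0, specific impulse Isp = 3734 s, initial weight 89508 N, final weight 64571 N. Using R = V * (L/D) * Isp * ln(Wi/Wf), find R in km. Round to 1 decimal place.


Step 1: Coefficient = V * (L/D) * Isp = 238 * 10.0 * 3734 = 8886920.0 m
Step 2: Wi/Wf = 89508 / 64571 = 1.386195
Step 3: ln(1.386195) = 0.326563
Step 4: R = 8886920.0 * 0.326563 = 2902135.8 m = 2902.1 km

2902.1


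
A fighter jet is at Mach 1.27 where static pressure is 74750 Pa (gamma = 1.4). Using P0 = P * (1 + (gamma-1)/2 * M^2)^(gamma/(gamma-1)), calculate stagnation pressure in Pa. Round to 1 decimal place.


Step 1: (gamma-1)/2 * M^2 = 0.2 * 1.6129 = 0.32258
Step 2: 1 + 0.32258 = 1.32258
Step 3: Exponent gamma/(gamma-1) = 3.5
Step 4: P0 = 74750 * 1.32258^3.5 = 198878.6 Pa

198878.6


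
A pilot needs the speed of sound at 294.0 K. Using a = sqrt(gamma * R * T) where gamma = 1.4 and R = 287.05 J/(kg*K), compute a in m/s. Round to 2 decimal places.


Step 1: gamma * R * T = 1.4 * 287.05 * 294.0 = 118149.78
Step 2: a = sqrt(118149.78) = 343.73 m/s

343.73


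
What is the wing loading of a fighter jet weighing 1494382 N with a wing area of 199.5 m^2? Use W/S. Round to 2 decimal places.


Step 1: Wing loading = W / S = 1494382 / 199.5
Step 2: Wing loading = 7490.64 N/m^2

7490.64


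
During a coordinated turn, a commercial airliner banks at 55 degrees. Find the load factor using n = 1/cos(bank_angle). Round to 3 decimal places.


Step 1: Convert 55 degrees to radians = 0.959931
Step 2: cos(55 deg) = 0.573576
Step 3: n = 1 / 0.573576 = 1.743

1.743


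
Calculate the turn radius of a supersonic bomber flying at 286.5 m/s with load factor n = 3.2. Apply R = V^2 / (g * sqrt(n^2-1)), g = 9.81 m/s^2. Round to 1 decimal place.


Step 1: V^2 = 286.5^2 = 82082.25
Step 2: n^2 - 1 = 3.2^2 - 1 = 9.24
Step 3: sqrt(9.24) = 3.039737
Step 4: R = 82082.25 / (9.81 * 3.039737) = 2752.6 m

2752.6


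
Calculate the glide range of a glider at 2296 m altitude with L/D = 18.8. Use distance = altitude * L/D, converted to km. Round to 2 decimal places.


Step 1: Glide distance = altitude * L/D = 2296 * 18.8 = 43164.8 m
Step 2: Convert to km: 43164.8 / 1000 = 43.16 km

43.16


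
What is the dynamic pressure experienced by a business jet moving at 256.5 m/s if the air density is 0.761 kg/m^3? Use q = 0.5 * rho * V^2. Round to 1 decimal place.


Step 1: V^2 = 256.5^2 = 65792.25
Step 2: q = 0.5 * 0.761 * 65792.25
Step 3: q = 25034.0 Pa

25034.0


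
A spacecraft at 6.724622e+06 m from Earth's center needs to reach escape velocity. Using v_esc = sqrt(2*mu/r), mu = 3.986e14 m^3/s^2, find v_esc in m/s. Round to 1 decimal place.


Step 1: 2*mu/r = 2 * 3.986e14 / 6.724622e+06 = 118549414.376
Step 2: v_esc = sqrt(118549414.376) = 10888.0 m/s

10888.0


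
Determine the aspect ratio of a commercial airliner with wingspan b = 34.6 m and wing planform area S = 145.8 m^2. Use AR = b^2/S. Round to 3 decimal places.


Step 1: b^2 = 34.6^2 = 1197.16
Step 2: AR = 1197.16 / 145.8 = 8.211

8.211


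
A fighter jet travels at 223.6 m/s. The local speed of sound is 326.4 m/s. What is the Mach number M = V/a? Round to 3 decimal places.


Step 1: M = V / a = 223.6 / 326.4
Step 2: M = 0.685

0.685


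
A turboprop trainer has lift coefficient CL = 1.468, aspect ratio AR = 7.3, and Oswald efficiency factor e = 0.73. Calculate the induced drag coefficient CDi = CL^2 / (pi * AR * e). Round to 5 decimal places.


Step 1: CL^2 = 1.468^2 = 2.155024
Step 2: pi * AR * e = 3.14159 * 7.3 * 0.73 = 16.741547
Step 3: CDi = 2.155024 / 16.741547 = 0.12872

0.12872


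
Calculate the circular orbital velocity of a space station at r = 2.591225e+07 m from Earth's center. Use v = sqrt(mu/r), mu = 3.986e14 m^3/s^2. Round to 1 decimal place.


Step 1: mu / r = 3.986e14 / 2.591225e+07 = 15382685.7953
Step 2: v = sqrt(15382685.7953) = 3922.1 m/s

3922.1


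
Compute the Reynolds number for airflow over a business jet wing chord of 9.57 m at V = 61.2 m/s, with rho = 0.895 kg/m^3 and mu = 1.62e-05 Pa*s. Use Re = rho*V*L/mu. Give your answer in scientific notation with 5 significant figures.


Step 1: Numerator = rho * V * L = 0.895 * 61.2 * 9.57 = 524.18718
Step 2: Re = 524.18718 / 1.62e-05
Step 3: Re = 3.2357e+07

3.2357e+07


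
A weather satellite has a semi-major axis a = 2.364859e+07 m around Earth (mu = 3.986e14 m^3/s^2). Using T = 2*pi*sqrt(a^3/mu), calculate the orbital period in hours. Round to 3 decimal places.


Step 1: a^3 / mu = 1.322561e+22 / 3.986e14 = 3.318016e+07
Step 2: sqrt(3.318016e+07) = 5760.2221 s
Step 3: T = 2*pi * 5760.2221 = 36192.54 s
Step 4: T in hours = 36192.54 / 3600 = 10.053 hours

10.053


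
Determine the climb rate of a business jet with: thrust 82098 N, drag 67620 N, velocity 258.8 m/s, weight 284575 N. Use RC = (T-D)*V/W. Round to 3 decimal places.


Step 1: Excess thrust = T - D = 82098 - 67620 = 14478 N
Step 2: Excess power = 14478 * 258.8 = 3746906.4 W
Step 3: RC = 3746906.4 / 284575 = 13.167 m/s

13.167


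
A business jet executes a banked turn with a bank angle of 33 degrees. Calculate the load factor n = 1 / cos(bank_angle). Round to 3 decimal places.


Step 1: Convert 33 degrees to radians = 0.575959
Step 2: cos(33 deg) = 0.838671
Step 3: n = 1 / 0.838671 = 1.192

1.192


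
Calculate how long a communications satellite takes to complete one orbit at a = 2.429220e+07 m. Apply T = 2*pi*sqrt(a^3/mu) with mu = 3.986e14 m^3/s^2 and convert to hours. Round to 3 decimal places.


Step 1: a^3 / mu = 1.433509e+22 / 3.986e14 = 3.596361e+07
Step 2: sqrt(3.596361e+07) = 5996.9665 s
Step 3: T = 2*pi * 5996.9665 = 37680.05 s
Step 4: T in hours = 37680.05 / 3600 = 10.467 hours

10.467


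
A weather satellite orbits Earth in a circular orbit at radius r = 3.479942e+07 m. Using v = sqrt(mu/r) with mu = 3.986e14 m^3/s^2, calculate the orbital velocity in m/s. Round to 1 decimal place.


Step 1: mu / r = 3.986e14 / 3.479942e+07 = 11454213.8921
Step 2: v = sqrt(11454213.8921) = 3384.4 m/s

3384.4


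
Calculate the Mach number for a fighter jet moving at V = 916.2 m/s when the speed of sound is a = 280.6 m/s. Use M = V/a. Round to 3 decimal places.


Step 1: M = V / a = 916.2 / 280.6
Step 2: M = 3.265

3.265


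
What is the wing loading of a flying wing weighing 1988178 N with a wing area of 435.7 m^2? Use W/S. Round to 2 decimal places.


Step 1: Wing loading = W / S = 1988178 / 435.7
Step 2: Wing loading = 4563.18 N/m^2

4563.18


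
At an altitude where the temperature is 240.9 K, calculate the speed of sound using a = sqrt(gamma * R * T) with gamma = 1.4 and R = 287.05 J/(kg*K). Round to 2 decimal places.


Step 1: gamma * R * T = 1.4 * 287.05 * 240.9 = 96810.483
Step 2: a = sqrt(96810.483) = 311.14 m/s

311.14


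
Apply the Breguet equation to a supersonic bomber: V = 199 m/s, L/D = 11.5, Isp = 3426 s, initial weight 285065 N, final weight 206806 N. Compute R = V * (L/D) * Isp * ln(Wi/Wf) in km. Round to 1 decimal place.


Step 1: Coefficient = V * (L/D) * Isp = 199 * 11.5 * 3426 = 7840401.0 m
Step 2: Wi/Wf = 285065 / 206806 = 1.378417
Step 3: ln(1.378417) = 0.320936
Step 4: R = 7840401.0 * 0.320936 = 2516267.5 m = 2516.3 km

2516.3


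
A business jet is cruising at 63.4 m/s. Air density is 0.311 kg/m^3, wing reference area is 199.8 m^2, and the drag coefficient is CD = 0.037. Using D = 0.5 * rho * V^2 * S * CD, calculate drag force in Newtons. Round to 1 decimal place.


Step 1: Dynamic pressure q = 0.5 * 0.311 * 63.4^2 = 625.0416 Pa
Step 2: Drag D = q * S * CD = 625.0416 * 199.8 * 0.037
Step 3: D = 4620.7 N

4620.7


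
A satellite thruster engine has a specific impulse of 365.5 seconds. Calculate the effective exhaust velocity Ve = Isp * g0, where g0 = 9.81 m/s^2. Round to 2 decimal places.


Step 1: Ve = Isp * g0 = 365.5 * 9.81
Step 2: Ve = 3585.56 m/s

3585.56


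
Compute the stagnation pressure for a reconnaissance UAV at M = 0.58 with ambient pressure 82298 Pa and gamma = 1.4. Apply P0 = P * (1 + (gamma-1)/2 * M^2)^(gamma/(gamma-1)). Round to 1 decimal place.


Step 1: (gamma-1)/2 * M^2 = 0.2 * 0.3364 = 0.06728
Step 2: 1 + 0.06728 = 1.06728
Step 3: Exponent gamma/(gamma-1) = 3.5
Step 4: P0 = 82298 * 1.06728^3.5 = 103362.6 Pa

103362.6
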